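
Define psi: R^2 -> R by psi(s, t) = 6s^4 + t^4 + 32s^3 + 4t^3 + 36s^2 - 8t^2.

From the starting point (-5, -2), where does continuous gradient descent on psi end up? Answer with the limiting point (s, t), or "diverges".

(-3, -4)

psi is separable, so gradient descent decouples: s follows -∂psi/∂s, t follows -∂psi/∂t.
∂psi/∂s = 24s(s + 1)(s + 3); at s=-5 this is -960, so s increases.
∂psi/∂t = 4t(t - 1)(t + 4); at t=-2 this is 48, so t decreases.
s converges to its nearest critical value -3 (a local min of the s-part); t converges to -4. The iterate converges to (-3, -4).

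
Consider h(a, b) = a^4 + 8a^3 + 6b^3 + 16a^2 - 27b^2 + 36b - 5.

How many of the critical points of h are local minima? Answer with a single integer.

h separates as a function of a plus a function of b, so ∇h=0 decouples.
∂h/∂a = 4a(a + 2)(a + 4) = 0 at a ∈ {-4, -2, 0}; ∂h/∂b = 18(b - 2)(b - 1) = 0 at b ∈ {1, 2}.
The Hessian is diagonal: diag(h_aa, h_bb). Second derivatives: h_aa(-4)=32, h_aa(-2)=-16, h_aa(0)=32; h_bb(1)=-18, h_bb(2)=18.
Local minima occur where both diagonal entries positive: (-4, 2), (0, 2). Count: 2.

2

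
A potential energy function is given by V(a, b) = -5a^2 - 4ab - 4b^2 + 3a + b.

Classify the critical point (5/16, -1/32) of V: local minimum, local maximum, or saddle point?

The Hessian of V is constant: H = [[-10, -4], [-4, -8]].
det(H) = (-10)·(-8) − (-4)² = 64.
det(H) > 0 and tr(H) = -18 < 0, so H is negative definite and the point is a local maximum.

local maximum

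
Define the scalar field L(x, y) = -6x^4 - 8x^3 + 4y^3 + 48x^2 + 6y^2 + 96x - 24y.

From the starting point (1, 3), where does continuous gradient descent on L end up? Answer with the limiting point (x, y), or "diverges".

L is separable, so gradient descent decouples: x follows -∂L/∂x, y follows -∂L/∂y.
∂L/∂x = -24(x - 2)(x + 1)(x + 2); at x=1 this is 144, so x decreases.
∂L/∂y = 12(y - 1)(y + 2); at y=3 this is 120, so y decreases.
x converges to its nearest critical value -1 (a local min of the x-part); y converges to 1. The iterate converges to (-1, 1).

(-1, 1)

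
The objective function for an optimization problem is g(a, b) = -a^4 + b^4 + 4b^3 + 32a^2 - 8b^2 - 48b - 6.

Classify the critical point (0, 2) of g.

local minimum

The mixed partial ∂²g/∂a∂b is 0, so the Hessian at any point is diag(g_aa, g_bb) = diag(4(-3a^2 + 16), 4(3b^2 + 6b - 4)).
At (0, 2): H = diag(64, 80).
Both eigenvalues are positive, so H is positive definite: a local minimum.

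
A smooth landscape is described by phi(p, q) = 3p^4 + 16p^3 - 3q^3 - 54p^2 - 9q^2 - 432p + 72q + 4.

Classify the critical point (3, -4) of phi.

local minimum

The mixed partial ∂²phi/∂p∂q is 0, so the Hessian at any point is diag(phi_pp, phi_qq) = diag(12(3p^2 + 8p - 9), -18(q + 1)).
At (3, -4): H = diag(504, 54).
Both eigenvalues are positive, so H is positive definite: a local minimum.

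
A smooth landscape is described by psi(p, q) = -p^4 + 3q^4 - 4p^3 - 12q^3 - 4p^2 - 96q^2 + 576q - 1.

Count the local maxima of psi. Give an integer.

2

psi separates as a function of p plus a function of q, so ∇psi=0 decouples.
∂psi/∂p = -4p(p + 1)(p + 2) = 0 at p ∈ {-2, -1, 0}; ∂psi/∂q = 12(q - 4)(q - 3)(q + 4) = 0 at q ∈ {-4, 3, 4}.
The Hessian is diagonal: diag(psi_pp, psi_qq). Second derivatives: psi_pp(-2)=-8, psi_pp(-1)=4, psi_pp(0)=-8; psi_qq(-4)=672, psi_qq(3)=-84, psi_qq(4)=96.
Local maxima occur where both diagonal entries negative: (-2, 3), (0, 3). Count: 2.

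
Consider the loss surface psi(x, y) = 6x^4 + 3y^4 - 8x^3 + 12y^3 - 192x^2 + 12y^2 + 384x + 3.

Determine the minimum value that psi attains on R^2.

-2557

psi(x,y) separates as P(x) + Q(y) + 3, so its minimum is min P + min Q + 3.
P'(x) = 24(x - 4)(x - 1)(x + 4) vanishes at x ∈ {-4, 1, 4}; Q'(y) = 12y(y + 1)(y + 2) vanishes at y ∈ {-2, -1, 0}.
Local minima of P (where P''>0): P(-4)=-2560, P(4)=-512. Local minima of Q: Q(-2)=0, Q(0)=0.
So the global minimum of psi is P(-4) + Q(-2) + 3 = -2560 + 0 + 3 = -2557, attained at (-4, -2).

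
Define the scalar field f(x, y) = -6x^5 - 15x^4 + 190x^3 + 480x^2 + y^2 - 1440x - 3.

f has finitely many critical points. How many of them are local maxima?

f separates as a function of x plus a function of y, so ∇f=0 decouples.
∂f/∂x = -30(x - 4)(x - 1)(x + 3)(x + 4) = 0 at x ∈ {-4, -3, 1, 4}; ∂f/∂y = 2y = 0 at y ∈ {0}.
The Hessian is diagonal: diag(f_xx, f_yy). Second derivatives: f_xx(-4)=1200, f_xx(-3)=-840, f_xx(1)=1800, f_xx(4)=-5040; f_yy(0)=2.
Local maxima occur where both diagonal entries negative: none. Count: 0.

0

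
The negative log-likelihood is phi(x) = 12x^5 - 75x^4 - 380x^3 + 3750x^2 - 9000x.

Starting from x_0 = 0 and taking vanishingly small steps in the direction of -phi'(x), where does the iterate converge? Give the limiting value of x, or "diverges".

phi'(x) = 60(x - 5)(x - 3)(x - 2)(x + 5), so phi'(0) = -9000.
Gradient descent moves in the -phi' direction, i.e. x is increasing.
The nearest critical point in that direction is x = 2, where phi'' = 1260 > 0 (a local minimum). The iterate converges there.

2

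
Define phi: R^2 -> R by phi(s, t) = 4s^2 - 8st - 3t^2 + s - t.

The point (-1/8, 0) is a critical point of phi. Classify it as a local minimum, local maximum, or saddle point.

saddle point

The Hessian of phi is constant: H = [[8, -8], [-8, -6]].
det(H) = 8·(-6) − (-8)² = -112.
Since det(H) < 0, H is indefinite and the critical point is a saddle point.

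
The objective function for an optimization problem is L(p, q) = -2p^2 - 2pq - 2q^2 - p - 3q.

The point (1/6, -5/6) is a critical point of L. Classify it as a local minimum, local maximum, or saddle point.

The Hessian of L is constant: H = [[-4, -2], [-2, -4]].
det(H) = (-4)·(-4) − (-2)² = 12.
det(H) > 0 and tr(H) = -8 < 0, so H is negative definite and the point is a local maximum.

local maximum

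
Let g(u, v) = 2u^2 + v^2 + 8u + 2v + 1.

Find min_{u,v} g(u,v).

-8

g(u,v) separates as P(u) + Q(v) + 1, so its minimum is min P + min Q + 1.
P'(u) = 4u + 8 vanishes at u ∈ {-2}; Q'(v) = 2v + 2 vanishes at v ∈ {-1}.
Local minima of P (where P''>0): P(-2)=-8. Local minima of Q: Q(-1)=-1.
So the global minimum of g is P(-2) + Q(-1) + 1 = -8 − 1 + 1 = -8, attained at (-2, -1).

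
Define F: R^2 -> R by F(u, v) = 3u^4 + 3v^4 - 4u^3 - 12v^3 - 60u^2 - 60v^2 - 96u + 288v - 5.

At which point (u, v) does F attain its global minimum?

(4, -3)

F(u,v) separates as P(u) + Q(v) − 5, so its minimum is min P + min Q − 5.
P'(u) = 12(u - 4)(u + 1)(u + 2) vanishes at u ∈ {-2, -1, 4}; Q'(v) = 12(v - 4)(v - 2)(v + 3) vanishes at v ∈ {-3, 2, 4}.
Local minima of P (where P''>0): P(-2)=32, P(4)=-832. Local minima of Q: Q(-3)=-837, Q(4)=192.
So the global minimum of F is P(4) + Q(-3) − 5 = -832 − 837 − 5 = -1674, attained at (4, -3).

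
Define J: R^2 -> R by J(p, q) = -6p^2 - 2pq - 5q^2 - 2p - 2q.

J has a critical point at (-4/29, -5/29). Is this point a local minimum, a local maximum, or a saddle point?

local maximum

The Hessian of J is constant: H = [[-12, -2], [-2, -10]].
det(H) = (-12)·(-10) − (-2)² = 116.
det(H) > 0 and tr(H) = -22 < 0, so H is negative definite and the point is a local maximum.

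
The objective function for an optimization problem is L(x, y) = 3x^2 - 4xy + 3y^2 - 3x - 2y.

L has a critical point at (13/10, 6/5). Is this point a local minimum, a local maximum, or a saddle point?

local minimum

The Hessian of L is constant: H = [[6, -4], [-4, 6]].
det(H) = 6·6 − (-4)² = 20.
det(H) > 0 and tr(H) = 12 > 0, so H is positive definite and the point is a local minimum.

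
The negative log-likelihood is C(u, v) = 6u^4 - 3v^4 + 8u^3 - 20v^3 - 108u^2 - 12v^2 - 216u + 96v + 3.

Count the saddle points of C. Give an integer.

C separates as a function of u plus a function of v, so ∇C=0 decouples.
∂C/∂u = 24(u - 3)(u + 1)(u + 3) = 0 at u ∈ {-3, -1, 3}; ∂C/∂v = -12(v - 1)(v + 2)(v + 4) = 0 at v ∈ {-4, -2, 1}.
The Hessian is diagonal: diag(C_uu, C_vv). Second derivatives: C_uu(-3)=288, C_uu(-1)=-192, C_uu(3)=576; C_vv(-4)=-120, C_vv(-2)=72, C_vv(1)=-180.
Saddle points occur where the two diagonal entries have opposite signs: (-3, -4), (-3, 1), (-1, -2), (3, -4), (3, 1). Count: 5.

5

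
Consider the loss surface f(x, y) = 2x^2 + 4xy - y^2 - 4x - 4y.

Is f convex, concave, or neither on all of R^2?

f is quadratic, so its Hessian is the constant matrix H = [[4, 4], [4, -2]].
det(H) = -24, tr(H) = 2.
det(H) < 0, so H is indefinite: neither convex nor concave.

neither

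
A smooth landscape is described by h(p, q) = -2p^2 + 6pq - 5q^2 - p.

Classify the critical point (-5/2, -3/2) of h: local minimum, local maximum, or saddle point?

The Hessian of h is constant: H = [[-4, 6], [6, -10]].
det(H) = (-4)·(-10) − 6² = 4.
det(H) > 0 and tr(H) = -14 < 0, so H is negative definite and the point is a local maximum.

local maximum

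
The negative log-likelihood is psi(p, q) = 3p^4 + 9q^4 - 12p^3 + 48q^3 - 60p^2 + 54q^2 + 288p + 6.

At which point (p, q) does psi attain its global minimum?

psi(p,q) separates as A(p) + B(q) + 6, so its minimum is min A + min B + 6.
A'(p) = 12(p - 4)(p - 2)(p + 3) vanishes at p ∈ {-3, 2, 4}; B'(q) = 36q(q + 1)(q + 3) vanishes at q ∈ {-3, -1, 0}.
Local minima of A (where A''>0): A(-3)=-837, A(4)=192. Local minima of B: B(-3)=-81, B(0)=0.
So the global minimum of psi is A(-3) + B(-3) + 6 = -837 − 81 + 6 = -912, attained at (-3, -3).

(-3, -3)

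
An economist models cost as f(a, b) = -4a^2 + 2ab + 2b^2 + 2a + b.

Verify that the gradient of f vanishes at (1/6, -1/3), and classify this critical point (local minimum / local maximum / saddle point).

∇f = (-8a + 2b + 2, 2a + 4b + 1); substituting (1/6, -1/3) gives ∇f = (0, 0), so (1/6, -1/3) is indeed a critical point.
The Hessian of f is constant: H = [[-8, 2], [2, 4]].
det(H) = (-8)·4 − 2² = -36.
Since det(H) < 0, H is indefinite and the critical point is a saddle point.

saddle point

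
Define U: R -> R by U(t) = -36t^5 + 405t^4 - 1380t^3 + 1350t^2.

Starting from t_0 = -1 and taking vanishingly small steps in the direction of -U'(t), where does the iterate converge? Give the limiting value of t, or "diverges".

U'(t) = -180t(t - 5)(t - 3)(t - 1), so U'(-1) = -8640.
Gradient descent moves in the -U' direction, i.e. t is increasing.
The nearest critical point in that direction is t = 0, where U'' = 2700 > 0 (a local minimum). The iterate converges there.

0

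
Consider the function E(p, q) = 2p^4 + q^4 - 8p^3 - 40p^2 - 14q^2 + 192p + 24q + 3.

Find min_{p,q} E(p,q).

-672

E(p,q) separates as A(p) + B(q) + 3, so its minimum is min A + min B + 3.
A'(p) = 8(p - 4)(p - 2)(p + 3) vanishes at p ∈ {-3, 2, 4}; B'(q) = 4(q - 2)(q - 1)(q + 3) vanishes at q ∈ {-3, 1, 2}.
Local minima of A (where A''>0): A(-3)=-558, A(4)=128. Local minima of B: B(-3)=-117, B(2)=8.
So the global minimum of E is A(-3) + B(-3) + 3 = -558 − 117 + 3 = -672, attained at (-3, -3).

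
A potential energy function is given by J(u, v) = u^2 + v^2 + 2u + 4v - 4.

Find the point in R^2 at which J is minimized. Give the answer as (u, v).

(-1, -2)

J(u,v) separates as P(u) + Q(v) − 4, so its minimum is min P + min Q − 4.
P'(u) = 2u + 2 vanishes at u ∈ {-1}; Q'(v) = 2v + 4 vanishes at v ∈ {-2}.
Local minima of P (where P''>0): P(-1)=-1. Local minima of Q: Q(-2)=-4.
So the global minimum of J is P(-1) + Q(-2) − 4 = -1 − 4 − 4 = -9, attained at (-1, -2).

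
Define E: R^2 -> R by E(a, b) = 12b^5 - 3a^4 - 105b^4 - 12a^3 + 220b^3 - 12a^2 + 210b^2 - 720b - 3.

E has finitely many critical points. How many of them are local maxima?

4

E separates as a function of a plus a function of b, so ∇E=0 decouples.
∂E/∂a = -12a(a + 1)(a + 2) = 0 at a ∈ {-2, -1, 0}; ∂E/∂b = 60(b - 4)(b - 3)(b - 1)(b + 1) = 0 at b ∈ {-1, 1, 3, 4}.
The Hessian is diagonal: diag(E_aa, E_bb). Second derivatives: E_aa(-2)=-24, E_aa(-1)=12, E_aa(0)=-24; E_bb(-1)=-2400, E_bb(1)=720, E_bb(3)=-480, E_bb(4)=900.
Local maxima occur where both diagonal entries negative: (-2, -1), (-2, 3), (0, -1), (0, 3). Count: 4.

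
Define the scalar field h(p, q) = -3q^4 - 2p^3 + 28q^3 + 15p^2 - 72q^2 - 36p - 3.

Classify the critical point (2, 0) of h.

The mixed partial ∂²h/∂p∂q is 0, so the Hessian at any point is diag(h_pp, h_qq) = diag(6(-2p + 5), 12(-3q^2 + 14q - 12)).
At (2, 0): H = diag(6, -144).
The eigenvalues have opposite signs, so H is indefinite: a saddle point.

saddle point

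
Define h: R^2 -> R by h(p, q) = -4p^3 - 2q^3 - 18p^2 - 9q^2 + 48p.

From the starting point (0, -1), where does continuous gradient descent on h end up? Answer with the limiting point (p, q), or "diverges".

(-4, -3)

h is separable, so gradient descent decouples: p follows -∂h/∂p, q follows -∂h/∂q.
∂h/∂p = -12(p - 1)(p + 4); at p=0 this is 48, so p decreases.
∂h/∂q = -6q(q + 3); at q=-1 this is 12, so q decreases.
p converges to its nearest critical value -4 (a local min of the p-part); q converges to -3. The iterate converges to (-4, -3).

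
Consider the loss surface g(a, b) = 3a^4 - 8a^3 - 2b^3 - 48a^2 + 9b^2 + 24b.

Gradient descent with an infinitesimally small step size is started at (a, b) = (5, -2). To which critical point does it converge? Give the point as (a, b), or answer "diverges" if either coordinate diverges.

g is separable, so gradient descent decouples: a follows -∂g/∂a, b follows -∂g/∂b.
∂g/∂a = 12a(a - 4)(a + 2); at a=5 this is 420, so a decreases.
∂g/∂b = -6(b - 4)(b + 1); at b=-2 this is -36, so b increases.
a converges to its nearest critical value 4 (a local min of the a-part); b converges to -1. The iterate converges to (4, -1).

(4, -1)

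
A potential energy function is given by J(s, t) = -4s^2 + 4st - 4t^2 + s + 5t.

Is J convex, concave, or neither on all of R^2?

concave

J is quadratic, so its Hessian is the constant matrix H = [[-8, 4], [4, -8]].
det(H) = 48, tr(H) = -16.
det(H) > 0 and tr(H) < 0, so H is negative definite everywhere: concave.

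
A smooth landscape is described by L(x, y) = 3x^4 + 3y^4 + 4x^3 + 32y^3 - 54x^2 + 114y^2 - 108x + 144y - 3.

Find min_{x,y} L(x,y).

L(x,y) separates as P(x) + Q(y) − 3, so its minimum is min P + min Q − 3.
P'(x) = 12(x - 3)(x + 1)(x + 3) vanishes at x ∈ {-3, -1, 3}; Q'(y) = 12(y + 1)(y + 3)(y + 4) vanishes at y ∈ {-4, -3, -1}.
Local minima of P (where P''>0): P(-3)=-27, P(3)=-459. Local minima of Q: Q(-4)=-32, Q(-1)=-59.
So the global minimum of L is P(3) + Q(-1) − 3 = -459 − 59 − 3 = -521, attained at (3, -1).

-521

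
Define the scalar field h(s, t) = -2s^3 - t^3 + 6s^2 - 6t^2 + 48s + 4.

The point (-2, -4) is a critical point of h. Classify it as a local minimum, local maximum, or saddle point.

The mixed partial ∂²h/∂s∂t is 0, so the Hessian at any point is diag(h_ss, h_tt) = diag(12(-s + 1), -6(t + 2)).
At (-2, -4): H = diag(36, 12).
Both eigenvalues are positive, so H is positive definite: a local minimum.

local minimum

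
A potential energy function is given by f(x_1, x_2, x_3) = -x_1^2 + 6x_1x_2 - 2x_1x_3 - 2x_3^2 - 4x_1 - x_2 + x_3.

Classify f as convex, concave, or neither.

f is quadratic, so its Hessian is the constant matrix H = [[-2, 6, -2], [6, 0, 0], [-2, 0, -4]].
Leading principal minors: -2, -36, 144.
Neither pattern holds ⇒ H is indefinite ⇒ neither convex nor concave.

neither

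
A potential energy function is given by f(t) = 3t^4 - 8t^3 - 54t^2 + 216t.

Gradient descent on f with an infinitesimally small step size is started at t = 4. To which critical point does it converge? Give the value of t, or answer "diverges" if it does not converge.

f'(t) = 12(t - 3)(t - 2)(t + 3), so f'(4) = 168.
Gradient descent moves in the -f' direction, i.e. t is decreasing.
The nearest critical point in that direction is t = 3, where f'' = 72 > 0 (a local minimum). The iterate converges there.

3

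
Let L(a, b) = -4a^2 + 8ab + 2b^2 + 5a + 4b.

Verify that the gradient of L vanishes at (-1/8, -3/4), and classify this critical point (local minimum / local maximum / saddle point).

∇L = (-8a + 8b + 5, 8a + 4b + 4); substituting (-1/8, -3/4) gives ∇L = (0, 0), so (-1/8, -3/4) is indeed a critical point.
The Hessian of L is constant: H = [[-8, 8], [8, 4]].
det(H) = (-8)·4 − 8² = -96.
Since det(H) < 0, H is indefinite and the critical point is a saddle point.

saddle point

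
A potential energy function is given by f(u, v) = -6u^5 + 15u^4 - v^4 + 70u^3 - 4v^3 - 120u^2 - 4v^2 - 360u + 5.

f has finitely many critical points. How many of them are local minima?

f separates as a function of u plus a function of v, so ∇f=0 decouples.
∂f/∂u = -30(u - 3)(u - 2)(u + 1)(u + 2) = 0 at u ∈ {-2, -1, 2, 3}; ∂f/∂v = -4v(v + 1)(v + 2) = 0 at v ∈ {-2, -1, 0}.
The Hessian is diagonal: diag(f_uu, f_vv). Second derivatives: f_uu(-2)=600, f_uu(-1)=-360, f_uu(2)=360, f_uu(3)=-600; f_vv(-2)=-8, f_vv(-1)=4, f_vv(0)=-8.
Local minima occur where both diagonal entries positive: (-2, -1), (2, -1). Count: 2.

2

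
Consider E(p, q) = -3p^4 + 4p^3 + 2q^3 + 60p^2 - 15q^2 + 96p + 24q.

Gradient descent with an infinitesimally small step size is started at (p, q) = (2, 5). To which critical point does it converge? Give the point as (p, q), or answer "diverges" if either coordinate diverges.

(-1, 4)

E is separable, so gradient descent decouples: p follows -∂E/∂p, q follows -∂E/∂q.
∂E/∂p = -12(p - 4)(p + 1)(p + 2); at p=2 this is 288, so p decreases.
∂E/∂q = 6(q - 4)(q - 1); at q=5 this is 24, so q decreases.
p converges to its nearest critical value -1 (a local min of the p-part); q converges to 4. The iterate converges to (-1, 4).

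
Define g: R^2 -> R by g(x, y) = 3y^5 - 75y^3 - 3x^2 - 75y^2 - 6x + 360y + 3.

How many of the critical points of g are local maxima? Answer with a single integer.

g separates as a function of x plus a function of y, so ∇g=0 decouples.
∂g/∂x = -6(x + 1) = 0 at x ∈ {-1}; ∂g/∂y = 15(y - 4)(y - 1)(y + 2)(y + 3) = 0 at y ∈ {-3, -2, 1, 4}.
The Hessian is diagonal: diag(g_xx, g_yy). Second derivatives: g_xx(-1)=-6; g_yy(-3)=-420, g_yy(-2)=270, g_yy(1)=-540, g_yy(4)=1890.
Local maxima occur where both diagonal entries negative: (-1, -3), (-1, 1). Count: 2.

2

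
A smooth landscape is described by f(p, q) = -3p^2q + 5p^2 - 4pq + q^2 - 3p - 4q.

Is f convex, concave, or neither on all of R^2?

neither

The term -3p^2q is cubic, so the Hessian is not constant.
∂²f/∂p² = -6q + 10, which takes both signs as q varies (negative for sufficiently large q). A diagonal entry of the Hessian changing sign means the Hessian is neither positive- nor negative-semidefinite on all of R^2.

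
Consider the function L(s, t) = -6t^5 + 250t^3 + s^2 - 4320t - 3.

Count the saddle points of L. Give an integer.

2

L separates as a function of s plus a function of t, so ∇L=0 decouples.
∂L/∂s = 2s = 0 at s ∈ {0}; ∂L/∂t = -30(t - 4)(t - 3)(t + 3)(t + 4) = 0 at t ∈ {-4, -3, 3, 4}.
The Hessian is diagonal: diag(L_ss, L_tt). Second derivatives: L_ss(0)=2; L_tt(-4)=1680, L_tt(-3)=-1260, L_tt(3)=1260, L_tt(4)=-1680.
Saddle points occur where the two diagonal entries have opposite signs: (0, -3), (0, 4). Count: 2.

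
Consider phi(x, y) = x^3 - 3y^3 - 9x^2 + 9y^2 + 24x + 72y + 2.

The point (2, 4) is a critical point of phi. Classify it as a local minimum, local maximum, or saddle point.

The mixed partial ∂²phi/∂x∂y is 0, so the Hessian at any point is diag(phi_xx, phi_yy) = diag(6(x - 3), 18(-y + 1)).
At (2, 4): H = diag(-6, -54).
Both eigenvalues are negative, so H is negative definite: a local maximum.

local maximum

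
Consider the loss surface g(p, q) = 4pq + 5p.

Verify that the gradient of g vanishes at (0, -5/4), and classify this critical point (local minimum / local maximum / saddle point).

∇g = (4q + 5, 4p); substituting (0, -5/4) gives ∇g = (0, 0), so (0, -5/4) is indeed a critical point.
The Hessian of g is constant: H = [[0, 4], [4, 0]].
det(H) = 0·0 − 4² = -16.
Since det(H) < 0, H is indefinite and the critical point is a saddle point.

saddle point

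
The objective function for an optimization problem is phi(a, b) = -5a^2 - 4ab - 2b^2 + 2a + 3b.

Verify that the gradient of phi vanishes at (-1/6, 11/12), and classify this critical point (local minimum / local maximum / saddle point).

local maximum

∇phi = (-10a - 4b + 2, -4a - 4b + 3); substituting (-1/6, 11/12) gives ∇phi = (0, 0), so (-1/6, 11/12) is indeed a critical point.
The Hessian of phi is constant: H = [[-10, -4], [-4, -4]].
det(H) = (-10)·(-4) − (-4)² = 24.
det(H) > 0 and tr(H) = -14 < 0, so H is negative definite and the point is a local maximum.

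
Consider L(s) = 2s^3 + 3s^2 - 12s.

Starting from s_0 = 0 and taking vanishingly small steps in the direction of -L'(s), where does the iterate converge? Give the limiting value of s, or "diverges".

L'(s) = 6(s - 1)(s + 2), so L'(0) = -12.
Gradient descent moves in the -L' direction, i.e. s is increasing.
The nearest critical point in that direction is s = 1, where L'' = 18 > 0 (a local minimum). The iterate converges there.

1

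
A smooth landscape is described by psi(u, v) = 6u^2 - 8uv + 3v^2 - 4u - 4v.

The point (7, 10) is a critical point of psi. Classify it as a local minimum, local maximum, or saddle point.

local minimum

The Hessian of psi is constant: H = [[12, -8], [-8, 6]].
det(H) = 12·6 − (-8)² = 8.
det(H) > 0 and tr(H) = 18 > 0, so H is positive definite and the point is a local minimum.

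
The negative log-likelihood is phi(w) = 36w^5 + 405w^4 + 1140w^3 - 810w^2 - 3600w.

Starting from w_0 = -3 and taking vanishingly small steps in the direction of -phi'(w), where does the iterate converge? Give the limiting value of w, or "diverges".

phi'(w) = 180(w - 1)(w + 1)(w + 4)(w + 5), so phi'(-3) = 2880.
Gradient descent moves in the -phi' direction, i.e. w is decreasing.
The nearest critical point in that direction is w = -4, where phi'' = 2700 > 0 (a local minimum). The iterate converges there.

-4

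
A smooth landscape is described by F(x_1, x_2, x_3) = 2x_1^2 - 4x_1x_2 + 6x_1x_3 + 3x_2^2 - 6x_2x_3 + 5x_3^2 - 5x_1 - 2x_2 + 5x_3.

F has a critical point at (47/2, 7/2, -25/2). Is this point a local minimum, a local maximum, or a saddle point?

The Hessian is constant: H = [[4, -4, 6], [-4, 6, -6], [6, -6, 10]].
Leading principal minors: Δ₁ = 4, Δ₂ = 8, Δ₃ = 8.
All leading minors are positive, so H is positive definite: a local minimum.

local minimum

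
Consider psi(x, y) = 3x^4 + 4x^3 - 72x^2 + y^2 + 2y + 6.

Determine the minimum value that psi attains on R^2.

psi(x,y) separates as P(x) + Q(y) + 6, so its minimum is min P + min Q + 6.
P'(x) = 12x(x - 3)(x + 4) vanishes at x ∈ {-4, 0, 3}; Q'(y) = 2y + 2 vanishes at y ∈ {-1}.
Local minima of P (where P''>0): P(-4)=-640, P(3)=-297. Local minima of Q: Q(-1)=-1.
So the global minimum of psi is P(-4) + Q(-1) + 6 = -640 − 1 + 6 = -635, attained at (-4, -1).

-635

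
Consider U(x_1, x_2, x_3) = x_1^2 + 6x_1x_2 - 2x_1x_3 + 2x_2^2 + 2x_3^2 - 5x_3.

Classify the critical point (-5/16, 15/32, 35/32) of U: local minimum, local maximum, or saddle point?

The Hessian is constant: H = [[2, 6, -2], [6, 4, 0], [-2, 0, 4]].
Leading principal minors: Δ₁ = 2, Δ₂ = -28, Δ₃ = -128.
The minors fit neither the all-positive nor the alternating-sign pattern, so H is indefinite: a saddle point.

saddle point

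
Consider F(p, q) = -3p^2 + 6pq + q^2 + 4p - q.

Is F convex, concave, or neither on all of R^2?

neither

F is quadratic, so its Hessian is the constant matrix H = [[-6, 6], [6, 2]].
det(H) = -48, tr(H) = -4.
det(H) < 0, so H is indefinite: neither convex nor concave.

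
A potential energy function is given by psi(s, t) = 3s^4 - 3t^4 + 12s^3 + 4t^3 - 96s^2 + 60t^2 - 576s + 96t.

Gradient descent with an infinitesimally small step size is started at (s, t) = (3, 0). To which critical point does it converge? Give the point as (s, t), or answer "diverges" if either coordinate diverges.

(4, -1)

psi is separable, so gradient descent decouples: s follows -∂psi/∂s, t follows -∂psi/∂t.
∂psi/∂s = 12(s - 4)(s + 3)(s + 4); at s=3 this is -504, so s increases.
∂psi/∂t = -12(t - 4)(t + 1)(t + 2); at t=0 this is 96, so t decreases.
s converges to its nearest critical value 4 (a local min of the s-part); t converges to -1. The iterate converges to (4, -1).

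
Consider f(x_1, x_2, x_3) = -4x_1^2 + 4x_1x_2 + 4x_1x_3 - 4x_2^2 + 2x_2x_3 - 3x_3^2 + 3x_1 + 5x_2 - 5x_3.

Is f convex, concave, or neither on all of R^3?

concave

f is quadratic, so its Hessian is the constant matrix H = [[-8, 4, 4], [4, -8, 2], [4, 2, -6]].
Leading principal minors: -8, 48, -64.
Signs alternate −, +, − ⇒ H ≺ 0 ⇒ concave.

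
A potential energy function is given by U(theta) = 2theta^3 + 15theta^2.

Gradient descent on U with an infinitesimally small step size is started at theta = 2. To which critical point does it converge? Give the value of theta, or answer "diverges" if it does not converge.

0

U'(theta) = 6theta(theta + 5), so U'(2) = 84.
Gradient descent moves in the -U' direction, i.e. theta is decreasing.
The nearest critical point in that direction is theta = 0, where U'' = 30 > 0 (a local minimum). The iterate converges there.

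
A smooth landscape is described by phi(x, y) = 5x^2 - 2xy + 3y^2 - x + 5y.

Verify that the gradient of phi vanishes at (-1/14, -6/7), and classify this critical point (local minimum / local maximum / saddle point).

∇phi = (10x - 2y - 1, -2x + 6y + 5); substituting (-1/14, -6/7) gives ∇phi = (0, 0), so (-1/14, -6/7) is indeed a critical point.
The Hessian of phi is constant: H = [[10, -2], [-2, 6]].
det(H) = 10·6 − (-2)² = 56.
det(H) > 0 and tr(H) = 16 > 0, so H is positive definite and the point is a local minimum.

local minimum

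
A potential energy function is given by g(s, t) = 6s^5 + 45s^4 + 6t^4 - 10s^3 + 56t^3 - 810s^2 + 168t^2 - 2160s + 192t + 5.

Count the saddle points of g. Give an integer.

6

g separates as a function of s plus a function of t, so ∇g=0 decouples.
∂g/∂s = 30(s - 3)(s + 2)(s + 3)(s + 4) = 0 at s ∈ {-4, -3, -2, 3}; ∂g/∂t = 24(t + 1)(t + 2)(t + 4) = 0 at t ∈ {-4, -2, -1}.
The Hessian is diagonal: diag(g_ss, g_tt). Second derivatives: g_ss(-4)=-420, g_ss(-3)=180, g_ss(-2)=-300, g_ss(3)=6300; g_tt(-4)=144, g_tt(-2)=-48, g_tt(-1)=72.
Saddle points occur where the two diagonal entries have opposite signs: (-4, -4), (-4, -1), (-3, -2), (-2, -4), (-2, -1), (3, -2). Count: 6.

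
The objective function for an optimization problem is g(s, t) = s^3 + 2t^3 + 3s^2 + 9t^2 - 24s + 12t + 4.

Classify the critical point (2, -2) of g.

saddle point

The mixed partial ∂²g/∂s∂t is 0, so the Hessian at any point is diag(g_ss, g_tt) = diag(6(s + 1), 6(2t + 3)).
At (2, -2): H = diag(18, -6).
The eigenvalues have opposite signs, so H is indefinite: a saddle point.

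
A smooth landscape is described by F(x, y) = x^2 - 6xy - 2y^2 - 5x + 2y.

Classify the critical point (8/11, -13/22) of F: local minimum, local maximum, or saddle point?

The Hessian of F is constant: H = [[2, -6], [-6, -4]].
det(H) = 2·(-4) − (-6)² = -44.
Since det(H) < 0, H is indefinite and the critical point is a saddle point.

saddle point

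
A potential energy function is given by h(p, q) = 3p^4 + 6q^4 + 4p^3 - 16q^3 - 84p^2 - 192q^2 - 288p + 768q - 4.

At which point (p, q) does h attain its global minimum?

h(p,q) separates as A(p) + B(q) − 4, so its minimum is min A + min B − 4.
A'(p) = 12(p - 4)(p + 2)(p + 3) vanishes at p ∈ {-3, -2, 4}; B'(q) = 24(q - 4)(q - 2)(q + 4) vanishes at q ∈ {-4, 2, 4}.
Local minima of A (where A''>0): A(-3)=243, A(4)=-1472. Local minima of B: B(-4)=-3584, B(4)=512.
So the global minimum of h is A(4) + B(-4) − 4 = -1472 − 3584 − 4 = -5060, attained at (4, -4).

(4, -4)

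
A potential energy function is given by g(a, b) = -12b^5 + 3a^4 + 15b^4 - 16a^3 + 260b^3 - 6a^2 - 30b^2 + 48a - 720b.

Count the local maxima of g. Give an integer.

g separates as a function of a plus a function of b, so ∇g=0 decouples.
∂g/∂a = 12(a - 4)(a - 1)(a + 1) = 0 at a ∈ {-1, 1, 4}; ∂g/∂b = -60(b - 4)(b - 1)(b + 1)(b + 3) = 0 at b ∈ {-3, -1, 1, 4}.
The Hessian is diagonal: diag(g_aa, g_bb). Second derivatives: g_aa(-1)=120, g_aa(1)=-72, g_aa(4)=180; g_bb(-3)=3360, g_bb(-1)=-1200, g_bb(1)=1440, g_bb(4)=-6300.
Local maxima occur where both diagonal entries negative: (1, -1), (1, 4). Count: 2.

2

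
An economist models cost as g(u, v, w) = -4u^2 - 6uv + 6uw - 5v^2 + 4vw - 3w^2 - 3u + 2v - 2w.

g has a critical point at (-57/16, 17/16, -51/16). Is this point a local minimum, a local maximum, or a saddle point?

The Hessian is constant: H = [[-8, -6, 6], [-6, -10, 4], [6, 4, -6]].
Leading principal minors: Δ₁ = -8, Δ₂ = 44, Δ₃ = -64.
The minors alternate sign starting negative (−, +, −), so H is negative definite: a local maximum.

local maximum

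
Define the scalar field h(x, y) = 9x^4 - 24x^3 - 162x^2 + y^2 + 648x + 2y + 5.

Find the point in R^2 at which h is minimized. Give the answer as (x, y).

(-3, -1)

h(x,y) separates as P(x) + Q(y) + 5, so its minimum is min P + min Q + 5.
P'(x) = 36(x - 3)(x - 2)(x + 3) vanishes at x ∈ {-3, 2, 3}; Q'(y) = 2y + 2 vanishes at y ∈ {-1}.
Local minima of P (where P''>0): P(-3)=-2025, P(3)=567. Local minima of Q: Q(-1)=-1.
So the global minimum of h is P(-3) + Q(-1) + 5 = -2025 − 1 + 5 = -2021, attained at (-3, -1).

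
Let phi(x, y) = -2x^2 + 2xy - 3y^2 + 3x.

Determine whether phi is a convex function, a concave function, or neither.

phi is quadratic, so its Hessian is the constant matrix H = [[-4, 2], [2, -6]].
det(H) = 20, tr(H) = -10.
det(H) > 0 and tr(H) < 0, so H is negative definite everywhere: concave.

concave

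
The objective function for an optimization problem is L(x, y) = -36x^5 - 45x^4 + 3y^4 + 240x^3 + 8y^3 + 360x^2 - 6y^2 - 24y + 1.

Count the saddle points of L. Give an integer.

L separates as a function of x plus a function of y, so ∇L=0 decouples.
∂L/∂x = -180x(x - 2)(x + 1)(x + 2) = 0 at x ∈ {-2, -1, 0, 2}; ∂L/∂y = 12(y - 1)(y + 1)(y + 2) = 0 at y ∈ {-2, -1, 1}.
The Hessian is diagonal: diag(L_xx, L_yy). Second derivatives: L_xx(-2)=1440, L_xx(-1)=-540, L_xx(0)=720, L_xx(2)=-4320; L_yy(-2)=36, L_yy(-1)=-24, L_yy(1)=72.
Saddle points occur where the two diagonal entries have opposite signs: (-2, -1), (-1, -2), (-1, 1), (0, -1), (2, -2), (2, 1). Count: 6.

6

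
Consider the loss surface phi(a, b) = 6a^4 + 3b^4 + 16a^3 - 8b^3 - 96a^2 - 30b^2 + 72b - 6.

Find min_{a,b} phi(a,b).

-1182

phi(a,b) separates as P(a) + Q(b) − 6, so its minimum is min P + min Q − 6.
P'(a) = 24a(a - 2)(a + 4) vanishes at a ∈ {-4, 0, 2}; Q'(b) = 12(b - 3)(b - 1)(b + 2) vanishes at b ∈ {-2, 1, 3}.
Local minima of P (where P''>0): P(-4)=-1024, P(2)=-160. Local minima of Q: Q(-2)=-152, Q(3)=-27.
So the global minimum of phi is P(-4) + Q(-2) − 6 = -1024 − 152 − 6 = -1182, attained at (-4, -2).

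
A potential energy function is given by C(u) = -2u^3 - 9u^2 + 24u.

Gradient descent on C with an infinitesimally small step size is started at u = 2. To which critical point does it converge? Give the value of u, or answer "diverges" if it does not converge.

C'(u) = -6(u - 1)(u + 4), so C'(2) = -36.
Gradient descent moves in the -C' direction, i.e. u is increasing.
There is no critical point above u=2, and C' keeps the same sign, so the iterate runs off to +∞.

diverges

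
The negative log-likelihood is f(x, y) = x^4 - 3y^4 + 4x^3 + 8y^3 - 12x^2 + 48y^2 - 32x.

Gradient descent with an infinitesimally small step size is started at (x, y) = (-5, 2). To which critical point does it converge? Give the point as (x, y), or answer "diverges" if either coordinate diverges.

f is separable, so gradient descent decouples: x follows -∂f/∂x, y follows -∂f/∂y.
∂f/∂x = 4(x - 2)(x + 1)(x + 4); at x=-5 this is -112, so x increases.
∂f/∂y = -12y(y - 4)(y + 2); at y=2 this is 192, so y decreases.
x converges to its nearest critical value -4 (a local min of the x-part); y converges to 0. The iterate converges to (-4, 0).

(-4, 0)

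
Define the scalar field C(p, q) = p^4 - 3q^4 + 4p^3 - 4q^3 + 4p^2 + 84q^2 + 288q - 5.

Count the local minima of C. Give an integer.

2

C separates as a function of p plus a function of q, so ∇C=0 decouples.
∂C/∂p = 4p(p + 1)(p + 2) = 0 at p ∈ {-2, -1, 0}; ∂C/∂q = -12(q - 4)(q + 2)(q + 3) = 0 at q ∈ {-3, -2, 4}.
The Hessian is diagonal: diag(C_pp, C_qq). Second derivatives: C_pp(-2)=8, C_pp(-1)=-4, C_pp(0)=8; C_qq(-3)=-84, C_qq(-2)=72, C_qq(4)=-504.
Local minima occur where both diagonal entries positive: (-2, -2), (0, -2). Count: 2.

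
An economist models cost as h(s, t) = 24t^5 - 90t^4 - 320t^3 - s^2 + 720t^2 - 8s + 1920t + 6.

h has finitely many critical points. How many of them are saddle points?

2

h separates as a function of s plus a function of t, so ∇h=0 decouples.
∂h/∂s = -2(s + 4) = 0 at s ∈ {-4}; ∂h/∂t = 120(t - 4)(t - 2)(t + 1)(t + 2) = 0 at t ∈ {-2, -1, 2, 4}.
The Hessian is diagonal: diag(h_ss, h_tt). Second derivatives: h_ss(-4)=-2; h_tt(-2)=-2880, h_tt(-1)=1800, h_tt(2)=-2880, h_tt(4)=7200.
Saddle points occur where the two diagonal entries have opposite signs: (-4, -1), (-4, 4). Count: 2.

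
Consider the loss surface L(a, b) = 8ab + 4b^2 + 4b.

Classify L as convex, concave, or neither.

neither

L is quadratic, so its Hessian is the constant matrix H = [[0, 8], [8, 8]].
det(H) = -64, tr(H) = 8.
det(H) < 0, so H is indefinite: neither convex nor concave.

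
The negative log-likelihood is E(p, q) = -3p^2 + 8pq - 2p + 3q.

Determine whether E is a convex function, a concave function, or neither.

neither

E is quadratic, so its Hessian is the constant matrix H = [[-6, 8], [8, 0]].
det(H) = -64, tr(H) = -6.
det(H) < 0, so H is indefinite: neither convex nor concave.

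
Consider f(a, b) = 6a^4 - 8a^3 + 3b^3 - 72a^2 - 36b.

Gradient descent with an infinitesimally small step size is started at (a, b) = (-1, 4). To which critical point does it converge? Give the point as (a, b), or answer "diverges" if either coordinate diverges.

f is separable, so gradient descent decouples: a follows -∂f/∂a, b follows -∂f/∂b.
∂f/∂a = 24a(a - 3)(a + 2); at a=-1 this is 96, so a decreases.
∂f/∂b = 9(b - 2)(b + 2); at b=4 this is 108, so b decreases.
a converges to its nearest critical value -2 (a local min of the a-part); b converges to 2. The iterate converges to (-2, 2).

(-2, 2)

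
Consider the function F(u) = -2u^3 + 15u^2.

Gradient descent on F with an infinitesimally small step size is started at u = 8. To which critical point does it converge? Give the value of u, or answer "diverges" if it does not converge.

diverges

F'(u) = -6u(u - 5), so F'(8) = -144.
Gradient descent moves in the -F' direction, i.e. u is increasing.
There is no critical point above u=8, and F' keeps the same sign, so the iterate runs off to +∞.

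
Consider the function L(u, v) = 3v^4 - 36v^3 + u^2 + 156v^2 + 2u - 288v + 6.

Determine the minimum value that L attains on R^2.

L(u,v) separates as P(u) + Q(v) + 6, so its minimum is min P + min Q + 6.
P'(u) = 2u + 2 vanishes at u ∈ {-1}; Q'(v) = 12(v - 4)(v - 3)(v - 2) vanishes at v ∈ {2, 3, 4}.
Local minima of P (where P''>0): P(-1)=-1. Local minima of Q: Q(2)=-192, Q(4)=-192.
So the global minimum of L is P(-1) + Q(2) + 6 = -1 − 192 + 6 = -187, attained at (-1, 2).

-187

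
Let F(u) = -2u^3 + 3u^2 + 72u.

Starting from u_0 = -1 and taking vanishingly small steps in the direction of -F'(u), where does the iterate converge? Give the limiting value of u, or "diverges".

F'(u) = -6(u - 4)(u + 3), so F'(-1) = 60.
Gradient descent moves in the -F' direction, i.e. u is decreasing.
The nearest critical point in that direction is u = -3, where F'' = 42 > 0 (a local minimum). The iterate converges there.

-3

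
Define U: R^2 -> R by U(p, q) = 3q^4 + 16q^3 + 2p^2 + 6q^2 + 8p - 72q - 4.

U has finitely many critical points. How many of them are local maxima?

0

U separates as a function of p plus a function of q, so ∇U=0 decouples.
∂U/∂p = 4(p + 2) = 0 at p ∈ {-2}; ∂U/∂q = 12(q - 1)(q + 2)(q + 3) = 0 at q ∈ {-3, -2, 1}.
The Hessian is diagonal: diag(U_pp, U_qq). Second derivatives: U_pp(-2)=4; U_qq(-3)=48, U_qq(-2)=-36, U_qq(1)=144.
Local maxima occur where both diagonal entries negative: none. Count: 0.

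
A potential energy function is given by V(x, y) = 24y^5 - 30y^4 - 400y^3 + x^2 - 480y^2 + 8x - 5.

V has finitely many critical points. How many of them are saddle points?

2

V separates as a function of x plus a function of y, so ∇V=0 decouples.
∂V/∂x = 2(x + 4) = 0 at x ∈ {-4}; ∂V/∂y = 120y(y - 4)(y + 1)(y + 2) = 0 at y ∈ {-2, -1, 0, 4}.
The Hessian is diagonal: diag(V_xx, V_yy). Second derivatives: V_xx(-4)=2; V_yy(-2)=-1440, V_yy(-1)=600, V_yy(0)=-960, V_yy(4)=14400.
Saddle points occur where the two diagonal entries have opposite signs: (-4, -2), (-4, 0). Count: 2.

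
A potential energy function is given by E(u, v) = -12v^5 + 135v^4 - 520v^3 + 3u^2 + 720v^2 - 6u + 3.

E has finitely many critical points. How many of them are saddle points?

E separates as a function of u plus a function of v, so ∇E=0 decouples.
∂E/∂u = 6(u - 1) = 0 at u ∈ {1}; ∂E/∂v = -60v(v - 4)(v - 3)(v - 2) = 0 at v ∈ {0, 2, 3, 4}.
The Hessian is diagonal: diag(E_uu, E_vv). Second derivatives: E_uu(1)=6; E_vv(0)=1440, E_vv(2)=-240, E_vv(3)=180, E_vv(4)=-480.
Saddle points occur where the two diagonal entries have opposite signs: (1, 2), (1, 4). Count: 2.

2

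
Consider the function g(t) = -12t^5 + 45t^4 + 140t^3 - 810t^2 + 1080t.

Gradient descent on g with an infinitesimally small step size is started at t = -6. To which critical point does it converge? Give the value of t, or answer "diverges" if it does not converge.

g'(t) = -60(t - 3)(t - 2)(t - 1)(t + 3), so g'(-6) = -90720.
Gradient descent moves in the -g' direction, i.e. t is increasing.
The nearest critical point in that direction is t = -3, where g'' = 7200 > 0 (a local minimum). The iterate converges there.

-3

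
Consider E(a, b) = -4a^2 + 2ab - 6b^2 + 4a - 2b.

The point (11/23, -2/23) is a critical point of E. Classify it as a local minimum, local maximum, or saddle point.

The Hessian of E is constant: H = [[-8, 2], [2, -12]].
det(H) = (-8)·(-12) − 2² = 92.
det(H) > 0 and tr(H) = -20 < 0, so H is negative definite and the point is a local maximum.

local maximum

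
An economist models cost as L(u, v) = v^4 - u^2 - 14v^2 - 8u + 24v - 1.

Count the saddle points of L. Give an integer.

2

L separates as a function of u plus a function of v, so ∇L=0 decouples.
∂L/∂u = -2(u + 4) = 0 at u ∈ {-4}; ∂L/∂v = 4(v - 2)(v - 1)(v + 3) = 0 at v ∈ {-3, 1, 2}.
The Hessian is diagonal: diag(L_uu, L_vv). Second derivatives: L_uu(-4)=-2; L_vv(-3)=80, L_vv(1)=-16, L_vv(2)=20.
Saddle points occur where the two diagonal entries have opposite signs: (-4, -3), (-4, 2). Count: 2.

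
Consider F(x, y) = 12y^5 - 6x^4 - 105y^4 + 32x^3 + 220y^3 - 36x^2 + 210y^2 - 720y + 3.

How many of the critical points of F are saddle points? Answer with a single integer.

6

F separates as a function of x plus a function of y, so ∇F=0 decouples.
∂F/∂x = -24x(x - 3)(x - 1) = 0 at x ∈ {0, 1, 3}; ∂F/∂y = 60(y - 4)(y - 3)(y - 1)(y + 1) = 0 at y ∈ {-1, 1, 3, 4}.
The Hessian is diagonal: diag(F_xx, F_yy). Second derivatives: F_xx(0)=-72, F_xx(1)=48, F_xx(3)=-144; F_yy(-1)=-2400, F_yy(1)=720, F_yy(3)=-480, F_yy(4)=900.
Saddle points occur where the two diagonal entries have opposite signs: (0, 1), (0, 4), (1, -1), (1, 3), (3, 1), (3, 4). Count: 6.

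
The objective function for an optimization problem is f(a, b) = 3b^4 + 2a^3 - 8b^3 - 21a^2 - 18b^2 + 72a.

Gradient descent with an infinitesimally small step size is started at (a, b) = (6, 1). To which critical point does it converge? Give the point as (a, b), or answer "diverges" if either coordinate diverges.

f is separable, so gradient descent decouples: a follows -∂f/∂a, b follows -∂f/∂b.
∂f/∂a = 6(a - 4)(a - 3); at a=6 this is 36, so a decreases.
∂f/∂b = 12b(b - 3)(b + 1); at b=1 this is -48, so b increases.
a converges to its nearest critical value 4 (a local min of the a-part); b converges to 3. The iterate converges to (4, 3).

(4, 3)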